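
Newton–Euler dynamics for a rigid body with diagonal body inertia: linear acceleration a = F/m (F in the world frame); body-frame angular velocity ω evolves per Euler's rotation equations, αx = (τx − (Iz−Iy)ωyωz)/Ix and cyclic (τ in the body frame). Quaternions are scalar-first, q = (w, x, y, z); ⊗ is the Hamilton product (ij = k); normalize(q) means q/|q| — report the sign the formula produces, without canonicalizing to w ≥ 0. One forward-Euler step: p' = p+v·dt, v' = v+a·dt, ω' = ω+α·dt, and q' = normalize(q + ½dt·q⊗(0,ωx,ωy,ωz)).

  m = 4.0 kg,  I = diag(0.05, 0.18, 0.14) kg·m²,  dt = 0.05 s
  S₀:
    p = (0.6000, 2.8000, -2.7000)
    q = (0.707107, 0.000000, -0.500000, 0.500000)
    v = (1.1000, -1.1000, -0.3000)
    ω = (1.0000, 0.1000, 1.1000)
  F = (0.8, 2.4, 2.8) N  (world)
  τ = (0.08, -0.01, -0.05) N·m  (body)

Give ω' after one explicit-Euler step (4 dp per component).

ω' = (1.0844, 0.1247, 1.0775)

α = I⁻¹(τ − ω×Iω) = (1.6880, 0.4944, -0.4500)
ω + α·dt = (1.0844, 0.1247, 1.0775)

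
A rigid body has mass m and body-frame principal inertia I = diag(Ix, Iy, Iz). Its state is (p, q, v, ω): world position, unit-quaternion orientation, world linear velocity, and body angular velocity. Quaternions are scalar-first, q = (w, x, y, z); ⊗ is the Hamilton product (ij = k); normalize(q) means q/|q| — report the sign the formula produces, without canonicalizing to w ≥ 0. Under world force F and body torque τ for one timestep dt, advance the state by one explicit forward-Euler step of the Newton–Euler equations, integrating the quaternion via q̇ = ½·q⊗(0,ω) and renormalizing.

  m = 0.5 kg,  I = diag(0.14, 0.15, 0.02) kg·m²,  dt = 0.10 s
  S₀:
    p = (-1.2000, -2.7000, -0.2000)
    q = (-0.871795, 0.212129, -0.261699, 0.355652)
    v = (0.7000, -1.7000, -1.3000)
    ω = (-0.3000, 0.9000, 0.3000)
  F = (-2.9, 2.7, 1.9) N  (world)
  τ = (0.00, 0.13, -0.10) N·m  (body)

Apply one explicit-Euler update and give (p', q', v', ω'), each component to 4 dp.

p' = (-1.1300, -2.8700, -0.3300)
q' = (-0.8611, 0.2050, -0.3091, 0.3478)
v' = (0.1200, -1.1600, -0.9200)
ω' = (-0.2749, 0.9939, -0.1865)

a = (-5.8000, 5.4000, 3.8000)
new position p' = (-1.1300, -2.8700, -0.3300)
new velocity v' = (0.1200, -1.1600, -0.9200)
ω×(Iω) gyroscopic = (-0.0351, -0.0108, -0.0027)
α = I⁻¹(τ − ω×Iω) = (0.2507, 0.9387, -4.8650)
new body rate ω' = (-0.2749, 0.9939, -0.1865)
Hamilton product q⊗(0,ω) = (0.1924722, -0.1370580, -0.9549498, -0.1491321)
q + ½dt·q⊗(0,ω), renormalized = (-0.8611, 0.2050, -0.3091, 0.3478)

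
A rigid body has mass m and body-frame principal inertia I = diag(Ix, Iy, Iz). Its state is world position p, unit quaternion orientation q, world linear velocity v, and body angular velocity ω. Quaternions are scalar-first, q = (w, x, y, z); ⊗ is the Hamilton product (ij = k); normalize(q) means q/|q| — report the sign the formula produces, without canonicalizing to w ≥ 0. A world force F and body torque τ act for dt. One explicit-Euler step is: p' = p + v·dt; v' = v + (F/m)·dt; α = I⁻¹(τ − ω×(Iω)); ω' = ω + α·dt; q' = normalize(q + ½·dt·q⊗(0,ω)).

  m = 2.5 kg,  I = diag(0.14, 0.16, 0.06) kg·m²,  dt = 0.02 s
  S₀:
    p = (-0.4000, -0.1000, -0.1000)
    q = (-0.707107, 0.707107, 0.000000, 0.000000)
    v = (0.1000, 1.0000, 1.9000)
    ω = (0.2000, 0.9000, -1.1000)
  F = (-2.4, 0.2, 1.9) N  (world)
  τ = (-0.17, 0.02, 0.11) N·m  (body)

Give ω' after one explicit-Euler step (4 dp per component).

ω' = (0.1616, 0.9047, -1.0645)

gyro term ω×Iω = (0.0990, -0.0176, 0.0036)
α = I⁻¹(τ − ω×Iω) = (-1.9214, 0.2350, 1.7733)
new body rate ω' = (0.1616, 0.9047, -1.0645)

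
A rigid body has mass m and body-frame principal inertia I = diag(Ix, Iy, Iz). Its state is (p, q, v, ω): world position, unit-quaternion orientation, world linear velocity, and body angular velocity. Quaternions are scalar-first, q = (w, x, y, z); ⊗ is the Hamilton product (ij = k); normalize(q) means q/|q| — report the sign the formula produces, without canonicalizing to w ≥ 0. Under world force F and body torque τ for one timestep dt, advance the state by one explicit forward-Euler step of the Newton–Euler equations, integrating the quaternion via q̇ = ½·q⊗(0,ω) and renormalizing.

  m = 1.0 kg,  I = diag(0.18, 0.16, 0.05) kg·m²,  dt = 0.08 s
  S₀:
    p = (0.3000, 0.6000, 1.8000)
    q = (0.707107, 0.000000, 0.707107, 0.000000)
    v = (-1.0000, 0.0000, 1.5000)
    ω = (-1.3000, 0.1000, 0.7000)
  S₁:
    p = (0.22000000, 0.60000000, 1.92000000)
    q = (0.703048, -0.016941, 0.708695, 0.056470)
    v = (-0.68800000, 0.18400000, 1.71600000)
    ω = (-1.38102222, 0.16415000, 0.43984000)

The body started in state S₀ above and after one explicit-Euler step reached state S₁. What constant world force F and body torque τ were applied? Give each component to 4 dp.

F = (3.9000, 2.3000, 2.7000)
τ = (-0.1900, 0.0100, -0.1600)

rate change Δω = (-0.08102222, 0.06415000, -0.26016000)
applied torque τ = (-0.1900, 0.0100, -0.1600)
v₁ − v₀ = (0.31200000, 0.18400000, 0.21600000)
F = m·Δv/dt = (3.9000, 2.3000, 2.7000)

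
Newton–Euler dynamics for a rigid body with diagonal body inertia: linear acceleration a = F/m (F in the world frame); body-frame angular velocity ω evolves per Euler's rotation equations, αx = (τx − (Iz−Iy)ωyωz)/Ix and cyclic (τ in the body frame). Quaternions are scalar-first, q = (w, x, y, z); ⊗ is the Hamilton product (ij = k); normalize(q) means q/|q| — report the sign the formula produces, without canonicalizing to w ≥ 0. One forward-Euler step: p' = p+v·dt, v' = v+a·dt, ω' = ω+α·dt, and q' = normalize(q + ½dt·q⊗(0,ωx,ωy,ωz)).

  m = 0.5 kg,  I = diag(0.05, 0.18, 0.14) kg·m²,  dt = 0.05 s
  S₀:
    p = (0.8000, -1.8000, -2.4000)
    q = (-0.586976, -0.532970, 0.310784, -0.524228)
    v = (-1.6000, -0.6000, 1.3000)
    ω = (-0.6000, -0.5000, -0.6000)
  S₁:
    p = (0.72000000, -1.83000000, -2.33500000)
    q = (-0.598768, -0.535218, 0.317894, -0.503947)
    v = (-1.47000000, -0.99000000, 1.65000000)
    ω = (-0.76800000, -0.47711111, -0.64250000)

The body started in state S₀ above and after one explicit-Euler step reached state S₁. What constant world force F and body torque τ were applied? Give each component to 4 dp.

velocity change Δv = (0.13000000, -0.39000000, 0.35000000)
m·(v₁−v₀)/dt = (1.3000, -3.9000, 3.5000)
rate change Δω = (-0.16800000, 0.02288889, -0.04250000)
precession coupling = (-0.0120, -0.0324, 0.0390)
applied torque τ = (-0.1800, 0.0500, -0.0800)

F = (1.3000, -3.9000, 3.5000)
τ = (-0.1800, 0.0500, -0.0800)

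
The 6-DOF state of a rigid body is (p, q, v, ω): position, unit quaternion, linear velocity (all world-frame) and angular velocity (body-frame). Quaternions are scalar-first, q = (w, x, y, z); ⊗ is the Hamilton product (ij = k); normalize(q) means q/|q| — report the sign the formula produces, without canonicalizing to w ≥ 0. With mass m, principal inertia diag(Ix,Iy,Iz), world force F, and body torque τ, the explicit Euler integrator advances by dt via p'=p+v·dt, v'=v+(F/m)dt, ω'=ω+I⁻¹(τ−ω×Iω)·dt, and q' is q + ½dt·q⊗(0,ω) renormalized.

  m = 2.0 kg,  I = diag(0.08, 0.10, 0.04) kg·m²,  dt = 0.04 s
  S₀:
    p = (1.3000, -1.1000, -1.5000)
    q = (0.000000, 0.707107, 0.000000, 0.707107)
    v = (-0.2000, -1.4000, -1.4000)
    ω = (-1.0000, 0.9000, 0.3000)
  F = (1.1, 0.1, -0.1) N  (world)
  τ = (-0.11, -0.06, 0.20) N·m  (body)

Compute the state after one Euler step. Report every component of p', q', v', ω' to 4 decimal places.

α = I⁻¹(τ − ω×Iω) = (-1.1725, -0.4800, 5.4500)
new body rate ω' = (-1.0469, 0.8808, 0.5180)
2q̇ = q⊗(0,ω) = (0.4949749, -0.6363963, -0.9192391, 0.6363963)
updated quaternion q' = (0.0099, 0.6941, -0.0184, 0.7196)
linear accel F/m = (0.5500, 0.0500, -0.0500)
p' = p + v·dt = (1.2920, -1.1560, -1.5560)
v' = v + a·dt = (-0.1780, -1.3980, -1.4020)

p' = (1.2920, -1.1560, -1.5560)
q' = (0.0099, 0.6941, -0.0184, 0.7196)
v' = (-0.1780, -1.3980, -1.4020)
ω' = (-1.0469, 0.8808, 0.5180)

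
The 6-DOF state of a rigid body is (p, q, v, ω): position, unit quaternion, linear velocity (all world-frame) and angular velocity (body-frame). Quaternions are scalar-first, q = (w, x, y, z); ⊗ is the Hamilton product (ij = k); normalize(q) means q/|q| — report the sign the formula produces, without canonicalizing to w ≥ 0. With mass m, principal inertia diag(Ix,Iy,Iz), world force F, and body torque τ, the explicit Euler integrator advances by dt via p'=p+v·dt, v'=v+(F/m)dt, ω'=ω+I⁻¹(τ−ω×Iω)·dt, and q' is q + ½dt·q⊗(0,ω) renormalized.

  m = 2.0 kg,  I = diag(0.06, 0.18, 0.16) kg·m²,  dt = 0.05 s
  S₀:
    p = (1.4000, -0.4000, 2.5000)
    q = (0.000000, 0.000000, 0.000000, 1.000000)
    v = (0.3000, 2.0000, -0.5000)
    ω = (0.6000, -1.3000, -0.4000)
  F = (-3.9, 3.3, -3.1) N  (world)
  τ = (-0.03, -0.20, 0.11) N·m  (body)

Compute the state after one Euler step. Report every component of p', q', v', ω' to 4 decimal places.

a = F/m = (-1.9500, 1.6500, -1.5500)
p + v·dt = (1.4150, -0.3000, 2.4750)
v + (F/m)dt = (0.2025, 2.0825, -0.5775)
angular accel α = (-0.3267, -1.2444, 1.2725)
ω' = ω + α·dt = (0.5837, -1.3622, -0.3364)
q⊗(0,ω) = (0.4000000, 1.3000000, 0.6000000, 0.0000000)
updated quaternion q' = (0.0100, 0.0325, 0.0150, 0.9993)

p' = (1.4150, -0.3000, 2.4750)
q' = (0.0100, 0.0325, 0.0150, 0.9993)
v' = (0.2025, 2.0825, -0.5775)
ω' = (0.5837, -1.3622, -0.3364)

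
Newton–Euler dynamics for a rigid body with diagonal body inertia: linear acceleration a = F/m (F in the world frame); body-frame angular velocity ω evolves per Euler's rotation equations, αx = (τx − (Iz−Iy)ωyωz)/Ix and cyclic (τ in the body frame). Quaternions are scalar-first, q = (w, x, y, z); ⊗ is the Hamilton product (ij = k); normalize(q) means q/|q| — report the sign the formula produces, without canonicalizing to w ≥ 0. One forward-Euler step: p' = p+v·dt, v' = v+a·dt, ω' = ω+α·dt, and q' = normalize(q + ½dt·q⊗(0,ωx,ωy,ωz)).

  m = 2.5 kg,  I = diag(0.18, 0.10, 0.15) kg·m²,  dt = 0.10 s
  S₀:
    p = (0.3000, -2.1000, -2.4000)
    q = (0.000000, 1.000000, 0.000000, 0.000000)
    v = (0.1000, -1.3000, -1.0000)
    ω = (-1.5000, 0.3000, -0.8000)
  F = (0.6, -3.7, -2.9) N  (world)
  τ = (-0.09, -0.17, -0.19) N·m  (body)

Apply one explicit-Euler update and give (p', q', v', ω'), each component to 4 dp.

precession coupling ω×(Iω) = (-0.0120, 0.0360, 0.0360)
angular accel α = (-0.4333, -2.0600, -1.5067)
new body rate ω' = (-1.5433, 0.0940, -0.9507)
Hamilton product q⊗(0,ω) = (1.5000000, 0.0000000, 0.8000000, 0.3000000)
updated quaternion q' = (0.0747, 0.9963, 0.0399, 0.0149)
a = (0.2400, -1.4800, -1.1600)
p' = p + v·dt = (0.3100, -2.2300, -2.5000)
v + (F/m)dt = (0.1240, -1.4480, -1.1160)

p' = (0.3100, -2.2300, -2.5000)
q' = (0.0747, 0.9963, 0.0399, 0.0149)
v' = (0.1240, -1.4480, -1.1160)
ω' = (-1.5433, 0.0940, -0.9507)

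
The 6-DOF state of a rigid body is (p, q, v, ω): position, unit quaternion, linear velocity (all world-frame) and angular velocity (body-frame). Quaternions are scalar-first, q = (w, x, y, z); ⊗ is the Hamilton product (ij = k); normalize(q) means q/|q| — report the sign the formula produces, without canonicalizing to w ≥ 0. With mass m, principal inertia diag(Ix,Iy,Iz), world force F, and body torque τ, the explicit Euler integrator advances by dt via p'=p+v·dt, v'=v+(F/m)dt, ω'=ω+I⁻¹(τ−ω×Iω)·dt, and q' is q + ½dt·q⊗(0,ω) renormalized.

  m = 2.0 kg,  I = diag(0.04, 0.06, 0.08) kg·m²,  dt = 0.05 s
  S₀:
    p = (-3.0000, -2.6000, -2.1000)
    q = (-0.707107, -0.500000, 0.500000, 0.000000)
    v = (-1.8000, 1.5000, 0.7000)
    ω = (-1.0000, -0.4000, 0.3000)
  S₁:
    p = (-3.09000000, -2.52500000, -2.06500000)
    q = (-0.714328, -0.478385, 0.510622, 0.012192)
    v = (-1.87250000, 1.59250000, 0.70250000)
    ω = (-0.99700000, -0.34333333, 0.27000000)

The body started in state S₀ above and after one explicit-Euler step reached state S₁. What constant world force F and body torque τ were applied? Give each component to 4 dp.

F = (-2.9000, 3.7000, 0.1000)
τ = (0.0000, 0.0800, -0.0400)

ω₁ − ω₀ = (0.00300000, 0.05666667, -0.03000000)
precession coupling = (-0.0024, 0.0120, 0.0080)
applied torque τ = (0.0000, 0.0800, -0.0400)
v₁ − v₀ = (-0.07250000, 0.09250000, 0.00250000)
m·(v₁−v₀)/dt = (-2.9000, 3.7000, 0.1000)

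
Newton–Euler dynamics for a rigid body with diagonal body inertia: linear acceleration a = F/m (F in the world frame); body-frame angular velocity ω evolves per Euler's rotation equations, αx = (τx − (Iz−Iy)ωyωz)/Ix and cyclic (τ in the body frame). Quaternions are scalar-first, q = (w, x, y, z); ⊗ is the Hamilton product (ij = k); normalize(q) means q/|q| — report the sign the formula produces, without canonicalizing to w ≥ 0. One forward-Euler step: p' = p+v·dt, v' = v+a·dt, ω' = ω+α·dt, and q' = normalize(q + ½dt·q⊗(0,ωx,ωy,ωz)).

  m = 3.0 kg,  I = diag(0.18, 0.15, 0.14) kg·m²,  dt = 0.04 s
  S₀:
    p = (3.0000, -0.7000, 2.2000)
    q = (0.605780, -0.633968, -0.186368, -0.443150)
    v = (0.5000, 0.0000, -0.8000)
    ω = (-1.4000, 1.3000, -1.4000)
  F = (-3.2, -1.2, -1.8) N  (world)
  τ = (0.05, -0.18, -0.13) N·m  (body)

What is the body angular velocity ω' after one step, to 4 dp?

ω' = (-1.3929, 1.2311, -1.4527)

gyro term ω×Iω = (0.0182, 0.0784, 0.0546)
(τ − ω×Iω)/I = (0.1767, -1.7227, -1.3186)
ω' = ω + α·dt = (-1.3929, 1.2311, -1.4527)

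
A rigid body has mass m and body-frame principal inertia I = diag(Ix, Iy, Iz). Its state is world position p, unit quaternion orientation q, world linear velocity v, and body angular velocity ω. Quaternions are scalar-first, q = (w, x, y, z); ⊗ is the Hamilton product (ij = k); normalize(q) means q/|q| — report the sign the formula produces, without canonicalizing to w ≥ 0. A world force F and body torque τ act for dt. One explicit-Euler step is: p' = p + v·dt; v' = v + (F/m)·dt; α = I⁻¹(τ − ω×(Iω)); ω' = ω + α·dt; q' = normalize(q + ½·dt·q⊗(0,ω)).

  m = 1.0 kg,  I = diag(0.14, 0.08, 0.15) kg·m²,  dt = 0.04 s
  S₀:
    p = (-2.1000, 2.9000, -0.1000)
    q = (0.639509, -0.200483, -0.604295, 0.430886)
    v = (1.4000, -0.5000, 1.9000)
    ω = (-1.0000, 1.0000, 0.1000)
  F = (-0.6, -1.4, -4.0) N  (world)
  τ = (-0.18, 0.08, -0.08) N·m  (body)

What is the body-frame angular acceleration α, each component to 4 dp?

α = (-1.3357, 0.9875, -0.9333)

gyro term ω×Iω = (0.0070, 0.0010, 0.0600)
angular accel α = (-1.3357, 0.9875, -0.9333)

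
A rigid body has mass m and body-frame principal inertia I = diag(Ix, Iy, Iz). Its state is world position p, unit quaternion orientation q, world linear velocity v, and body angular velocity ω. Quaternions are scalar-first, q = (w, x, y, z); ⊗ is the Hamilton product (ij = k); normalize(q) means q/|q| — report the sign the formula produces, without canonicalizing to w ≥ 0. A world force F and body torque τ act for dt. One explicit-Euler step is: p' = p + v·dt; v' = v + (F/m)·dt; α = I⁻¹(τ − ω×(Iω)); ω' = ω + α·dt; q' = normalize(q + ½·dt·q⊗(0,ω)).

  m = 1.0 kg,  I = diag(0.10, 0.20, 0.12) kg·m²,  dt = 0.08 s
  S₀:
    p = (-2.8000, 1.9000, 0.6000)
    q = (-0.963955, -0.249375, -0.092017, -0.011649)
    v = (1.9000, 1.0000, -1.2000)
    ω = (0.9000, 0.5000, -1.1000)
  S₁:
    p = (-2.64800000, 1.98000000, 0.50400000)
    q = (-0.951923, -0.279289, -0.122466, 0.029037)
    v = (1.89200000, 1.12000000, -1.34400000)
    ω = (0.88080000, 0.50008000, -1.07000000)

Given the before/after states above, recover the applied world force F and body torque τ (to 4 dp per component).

F = (-0.1000, 1.5000, -1.8000)
τ = (0.0200, 0.0200, 0.0900)

ω₁ − ω₀ = (-0.01920000, 0.00008000, 0.03000000)
ω₀×(Iω₀) = (0.0440, 0.0198, 0.0450)
I·α + gyro = (0.0200, 0.0200, 0.0900)
velocity change Δv = (-0.00800000, 0.12000000, -0.14400000)
m·(v₁−v₀)/dt = (-0.1000, 1.5000, -1.8000)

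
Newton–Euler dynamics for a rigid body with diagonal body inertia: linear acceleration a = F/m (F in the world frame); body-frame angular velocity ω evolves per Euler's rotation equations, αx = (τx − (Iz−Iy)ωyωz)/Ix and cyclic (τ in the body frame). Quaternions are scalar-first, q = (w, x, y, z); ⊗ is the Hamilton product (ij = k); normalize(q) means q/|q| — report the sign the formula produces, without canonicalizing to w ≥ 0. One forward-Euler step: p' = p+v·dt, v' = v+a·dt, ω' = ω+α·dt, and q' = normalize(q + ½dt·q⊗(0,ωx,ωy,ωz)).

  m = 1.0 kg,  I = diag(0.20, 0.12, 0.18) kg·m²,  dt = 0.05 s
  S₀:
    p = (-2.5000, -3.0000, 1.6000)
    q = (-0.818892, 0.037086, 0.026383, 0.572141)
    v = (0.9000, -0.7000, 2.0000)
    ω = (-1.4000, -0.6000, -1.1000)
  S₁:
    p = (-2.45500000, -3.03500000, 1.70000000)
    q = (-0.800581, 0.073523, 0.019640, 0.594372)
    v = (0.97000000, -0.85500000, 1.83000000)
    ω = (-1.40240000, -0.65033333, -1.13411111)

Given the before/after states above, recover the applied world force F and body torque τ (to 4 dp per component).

F = (1.4000, -3.1000, -3.4000)
τ = (0.0300, -0.0900, -0.1900)

Δv = v₁−v₀ = (0.07000000, -0.15500000, -0.17000000)
F = m·Δv/dt = (1.4000, -3.1000, -3.4000)
ω₁ − ω₀ = (-0.00240000, -0.05033333, -0.03411111)
I·α + gyro = (0.0300, -0.0900, -0.1900)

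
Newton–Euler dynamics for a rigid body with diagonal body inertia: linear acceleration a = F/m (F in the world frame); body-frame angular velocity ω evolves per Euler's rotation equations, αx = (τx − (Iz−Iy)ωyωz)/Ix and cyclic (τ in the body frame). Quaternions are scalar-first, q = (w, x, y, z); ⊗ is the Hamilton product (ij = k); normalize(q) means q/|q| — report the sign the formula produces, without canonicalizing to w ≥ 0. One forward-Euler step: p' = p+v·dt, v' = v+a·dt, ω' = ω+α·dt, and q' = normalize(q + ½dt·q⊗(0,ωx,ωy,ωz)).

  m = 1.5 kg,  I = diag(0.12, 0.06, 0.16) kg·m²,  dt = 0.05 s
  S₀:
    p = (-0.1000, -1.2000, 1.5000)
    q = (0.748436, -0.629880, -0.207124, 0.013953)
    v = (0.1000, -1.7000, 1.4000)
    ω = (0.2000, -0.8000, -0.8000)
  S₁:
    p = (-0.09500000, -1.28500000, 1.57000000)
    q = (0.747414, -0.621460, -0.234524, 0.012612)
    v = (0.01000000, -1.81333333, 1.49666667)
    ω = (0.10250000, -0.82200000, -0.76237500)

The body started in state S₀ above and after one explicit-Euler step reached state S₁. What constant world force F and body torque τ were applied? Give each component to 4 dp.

v₁ − v₀ = (-0.09000000, -0.11333333, 0.09666667)
applied force F = (-2.7000, -3.4000, 2.9000)
Δω = ω₁−ω₀ = (-0.09750000, -0.02200000, 0.03762500)
ω₀×(Iω₀) = (0.0640, 0.0064, 0.0096)
applied torque τ = (-0.1700, -0.0200, 0.1300)

F = (-2.7000, -3.4000, 2.9000)
τ = (-0.1700, -0.0200, 0.1300)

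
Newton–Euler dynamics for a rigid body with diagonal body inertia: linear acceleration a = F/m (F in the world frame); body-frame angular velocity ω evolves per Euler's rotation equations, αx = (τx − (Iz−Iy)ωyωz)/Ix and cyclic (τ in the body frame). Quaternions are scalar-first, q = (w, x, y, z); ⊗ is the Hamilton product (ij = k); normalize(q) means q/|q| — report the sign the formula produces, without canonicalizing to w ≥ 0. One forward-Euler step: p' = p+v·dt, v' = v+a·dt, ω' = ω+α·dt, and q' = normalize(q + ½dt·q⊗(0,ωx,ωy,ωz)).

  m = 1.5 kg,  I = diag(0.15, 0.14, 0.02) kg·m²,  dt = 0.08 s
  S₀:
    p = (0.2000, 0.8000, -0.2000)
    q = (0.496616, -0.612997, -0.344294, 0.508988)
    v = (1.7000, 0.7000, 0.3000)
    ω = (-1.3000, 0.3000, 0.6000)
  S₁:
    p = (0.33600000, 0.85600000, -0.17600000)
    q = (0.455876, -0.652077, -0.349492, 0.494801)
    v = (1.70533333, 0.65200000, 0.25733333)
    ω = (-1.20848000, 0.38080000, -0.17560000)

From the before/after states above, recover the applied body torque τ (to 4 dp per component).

τ = (0.1500, 0.0400, -0.1900)

Δω = ω₁−ω₀ = (0.09152000, 0.08080000, -0.77560000)
gyro term ω₀×Iω₀ = (-0.0216, -0.1014, 0.0039)
I·α + gyro = (0.1500, 0.0400, -0.1900)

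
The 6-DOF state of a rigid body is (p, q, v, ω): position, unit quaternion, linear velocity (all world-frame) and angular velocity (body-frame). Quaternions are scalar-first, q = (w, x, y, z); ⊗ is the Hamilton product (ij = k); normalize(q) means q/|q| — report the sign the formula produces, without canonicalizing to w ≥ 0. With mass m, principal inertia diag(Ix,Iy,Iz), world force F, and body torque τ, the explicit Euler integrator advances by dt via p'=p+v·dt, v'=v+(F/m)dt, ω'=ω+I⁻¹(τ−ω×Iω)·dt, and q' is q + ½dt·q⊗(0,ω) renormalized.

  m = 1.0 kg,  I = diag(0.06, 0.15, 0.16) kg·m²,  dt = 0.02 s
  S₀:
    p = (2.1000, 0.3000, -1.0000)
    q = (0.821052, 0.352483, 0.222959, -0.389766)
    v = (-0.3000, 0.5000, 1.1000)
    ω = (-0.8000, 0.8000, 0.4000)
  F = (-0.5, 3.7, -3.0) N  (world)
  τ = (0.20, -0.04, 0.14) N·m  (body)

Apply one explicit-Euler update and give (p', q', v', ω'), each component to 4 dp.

p + v·dt = (2.0940, 0.3100, -0.9780)
new velocity v' = (-0.3100, 0.5740, 1.0400)
ω×(Iω) gyroscopic = (0.0032, 0.0320, -0.0576)
(τ − ω×Iω)/I = (3.2800, -0.4800, 1.2350)
ω + α·dt = (-0.7344, 0.7904, 0.4247)
2q̇ = q⊗(0,ω) = (0.2595256, -0.2558452, 0.8276612, 0.7887744)
updated quaternion q' = (0.8236, 0.3499, 0.2312, -0.3819)

p' = (2.0940, 0.3100, -0.9780)
q' = (0.8236, 0.3499, 0.2312, -0.3819)
v' = (-0.3100, 0.5740, 1.0400)
ω' = (-0.7344, 0.7904, 0.4247)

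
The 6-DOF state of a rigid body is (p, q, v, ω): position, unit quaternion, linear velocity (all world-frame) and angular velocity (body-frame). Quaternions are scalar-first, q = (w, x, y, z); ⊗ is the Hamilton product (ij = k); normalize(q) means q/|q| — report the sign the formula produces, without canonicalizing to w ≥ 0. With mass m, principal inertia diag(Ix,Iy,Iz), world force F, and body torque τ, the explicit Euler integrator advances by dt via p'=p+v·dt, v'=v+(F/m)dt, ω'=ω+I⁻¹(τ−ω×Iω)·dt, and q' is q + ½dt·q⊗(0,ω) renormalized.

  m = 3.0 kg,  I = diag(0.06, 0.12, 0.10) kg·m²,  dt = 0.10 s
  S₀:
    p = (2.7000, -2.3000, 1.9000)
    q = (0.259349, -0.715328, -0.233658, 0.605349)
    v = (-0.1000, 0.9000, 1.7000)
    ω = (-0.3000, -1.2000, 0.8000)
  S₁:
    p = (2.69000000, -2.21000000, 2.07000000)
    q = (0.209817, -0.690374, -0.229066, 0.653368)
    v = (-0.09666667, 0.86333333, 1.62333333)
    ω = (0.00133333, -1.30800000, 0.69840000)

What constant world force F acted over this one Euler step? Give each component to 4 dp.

v₁ − v₀ = (0.00333333, -0.03666667, -0.07666667)
m·(v₁−v₀)/dt = (0.1000, -1.1000, -2.3000)

F = (0.1000, -1.1000, -2.3000)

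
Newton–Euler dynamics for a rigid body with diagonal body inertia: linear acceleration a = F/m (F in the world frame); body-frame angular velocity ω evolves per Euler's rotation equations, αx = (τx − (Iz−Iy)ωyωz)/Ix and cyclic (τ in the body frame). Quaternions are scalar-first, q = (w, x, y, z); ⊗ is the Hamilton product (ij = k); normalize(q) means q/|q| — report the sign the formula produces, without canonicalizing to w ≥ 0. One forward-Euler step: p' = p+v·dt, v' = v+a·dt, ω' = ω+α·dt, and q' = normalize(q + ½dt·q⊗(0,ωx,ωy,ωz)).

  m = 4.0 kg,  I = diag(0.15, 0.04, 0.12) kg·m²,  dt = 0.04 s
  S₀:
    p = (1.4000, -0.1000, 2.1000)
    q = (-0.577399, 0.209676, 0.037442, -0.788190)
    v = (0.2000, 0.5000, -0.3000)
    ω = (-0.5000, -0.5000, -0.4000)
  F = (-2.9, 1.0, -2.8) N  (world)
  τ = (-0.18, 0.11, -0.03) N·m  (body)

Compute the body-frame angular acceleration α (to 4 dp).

gyro term ω×Iω = (0.0160, 0.0060, -0.0275)
α = I⁻¹(τ − ω×Iω) = (-1.3067, 2.6000, -0.0208)

α = (-1.3067, 2.6000, -0.0208)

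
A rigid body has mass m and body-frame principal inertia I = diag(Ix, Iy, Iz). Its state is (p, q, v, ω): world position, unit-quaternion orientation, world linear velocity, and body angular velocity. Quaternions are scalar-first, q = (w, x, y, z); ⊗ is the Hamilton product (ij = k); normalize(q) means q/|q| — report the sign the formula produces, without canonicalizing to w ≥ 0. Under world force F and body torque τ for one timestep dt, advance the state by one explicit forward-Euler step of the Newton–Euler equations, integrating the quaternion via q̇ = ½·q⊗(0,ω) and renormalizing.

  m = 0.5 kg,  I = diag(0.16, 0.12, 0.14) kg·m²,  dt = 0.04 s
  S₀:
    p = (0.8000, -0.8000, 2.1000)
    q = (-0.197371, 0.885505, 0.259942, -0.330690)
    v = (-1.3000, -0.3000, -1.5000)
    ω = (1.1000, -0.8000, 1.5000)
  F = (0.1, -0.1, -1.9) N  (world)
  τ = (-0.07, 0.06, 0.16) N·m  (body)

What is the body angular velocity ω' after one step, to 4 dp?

α = I⁻¹(τ − ω×Iω) = (-0.2875, 0.2250, 0.8914)
ω' = ω + α·dt = (1.0885, -0.7910, 1.5357)

ω' = (1.0885, -0.7910, 1.5357)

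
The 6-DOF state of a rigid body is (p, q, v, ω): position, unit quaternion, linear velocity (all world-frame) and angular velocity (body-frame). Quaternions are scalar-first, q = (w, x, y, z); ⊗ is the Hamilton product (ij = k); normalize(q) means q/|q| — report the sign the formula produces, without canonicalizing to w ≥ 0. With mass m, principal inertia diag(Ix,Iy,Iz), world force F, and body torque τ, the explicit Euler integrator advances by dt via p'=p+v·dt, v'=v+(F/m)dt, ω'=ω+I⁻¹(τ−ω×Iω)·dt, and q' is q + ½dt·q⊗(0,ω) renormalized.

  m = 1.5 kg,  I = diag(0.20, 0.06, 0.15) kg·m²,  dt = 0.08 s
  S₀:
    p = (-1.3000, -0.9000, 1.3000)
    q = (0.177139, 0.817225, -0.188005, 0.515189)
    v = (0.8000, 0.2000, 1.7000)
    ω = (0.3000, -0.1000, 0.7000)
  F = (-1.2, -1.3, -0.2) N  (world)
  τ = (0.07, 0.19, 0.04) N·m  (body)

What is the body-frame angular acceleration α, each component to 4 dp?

α = (0.3815, 2.9917, 0.2387)

ω×(Iω) gyroscopic = (-0.0063, 0.0105, 0.0042)
α = I⁻¹(τ − ω×Iω) = (0.3815, 2.9917, 0.2387)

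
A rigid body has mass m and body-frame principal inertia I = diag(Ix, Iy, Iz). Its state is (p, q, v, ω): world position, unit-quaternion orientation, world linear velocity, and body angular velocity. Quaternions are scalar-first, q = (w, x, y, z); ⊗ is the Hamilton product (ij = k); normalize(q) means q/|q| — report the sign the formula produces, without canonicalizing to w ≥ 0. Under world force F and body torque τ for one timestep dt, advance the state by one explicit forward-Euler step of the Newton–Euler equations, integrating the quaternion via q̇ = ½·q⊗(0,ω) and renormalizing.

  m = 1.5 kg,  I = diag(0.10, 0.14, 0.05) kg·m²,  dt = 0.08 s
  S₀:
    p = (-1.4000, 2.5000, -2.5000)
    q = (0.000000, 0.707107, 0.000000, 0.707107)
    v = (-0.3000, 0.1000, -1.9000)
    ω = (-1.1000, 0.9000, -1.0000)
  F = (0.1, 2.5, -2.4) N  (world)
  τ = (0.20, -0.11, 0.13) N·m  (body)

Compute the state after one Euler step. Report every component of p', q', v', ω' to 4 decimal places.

p' = (-1.4240, 2.5080, -2.6520)
q' = (0.0593, 0.6800, -0.0028, 0.7308)
v' = (-0.2947, 0.2333, -2.0280)
ω' = (-1.0048, 0.8057, -0.7286)

precession coupling ω×(Iω) = (0.0810, 0.0550, -0.0396)
angular accel α = (1.1900, -1.1786, 3.3920)
new body rate ω' = (-1.0048, 0.8057, -0.7286)
2q̇ = q⊗(0,ω) = (1.4849247, -0.6363963, -0.0707107, 0.6363963)
q' = normalize(q + ½dt·q⊗(0,ω)) = (0.0593, 0.6800, -0.0028, 0.7308)
new position p' = (-1.4240, 2.5080, -2.6520)
new velocity v' = (-0.2947, 0.2333, -2.0280)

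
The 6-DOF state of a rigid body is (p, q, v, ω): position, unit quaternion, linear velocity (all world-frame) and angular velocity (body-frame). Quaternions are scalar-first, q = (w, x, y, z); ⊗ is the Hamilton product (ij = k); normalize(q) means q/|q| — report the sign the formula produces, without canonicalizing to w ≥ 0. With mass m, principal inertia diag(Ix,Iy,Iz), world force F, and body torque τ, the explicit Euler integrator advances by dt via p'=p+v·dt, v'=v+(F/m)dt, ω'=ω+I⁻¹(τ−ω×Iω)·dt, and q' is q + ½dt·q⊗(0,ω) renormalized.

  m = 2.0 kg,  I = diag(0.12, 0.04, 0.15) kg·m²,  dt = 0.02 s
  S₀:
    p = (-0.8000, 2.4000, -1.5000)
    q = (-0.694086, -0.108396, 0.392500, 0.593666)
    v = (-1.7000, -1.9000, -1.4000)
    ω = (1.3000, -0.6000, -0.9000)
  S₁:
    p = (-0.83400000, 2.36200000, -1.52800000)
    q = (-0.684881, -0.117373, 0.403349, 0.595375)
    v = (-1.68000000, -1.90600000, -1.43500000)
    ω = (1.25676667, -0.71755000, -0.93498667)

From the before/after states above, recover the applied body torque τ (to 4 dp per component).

τ = (-0.2000, -0.2000, -0.2000)

ω₁ − ω₀ = (-0.04323333, -0.11755000, -0.03498667)
I·α + gyro = (-0.2000, -0.2000, -0.2000)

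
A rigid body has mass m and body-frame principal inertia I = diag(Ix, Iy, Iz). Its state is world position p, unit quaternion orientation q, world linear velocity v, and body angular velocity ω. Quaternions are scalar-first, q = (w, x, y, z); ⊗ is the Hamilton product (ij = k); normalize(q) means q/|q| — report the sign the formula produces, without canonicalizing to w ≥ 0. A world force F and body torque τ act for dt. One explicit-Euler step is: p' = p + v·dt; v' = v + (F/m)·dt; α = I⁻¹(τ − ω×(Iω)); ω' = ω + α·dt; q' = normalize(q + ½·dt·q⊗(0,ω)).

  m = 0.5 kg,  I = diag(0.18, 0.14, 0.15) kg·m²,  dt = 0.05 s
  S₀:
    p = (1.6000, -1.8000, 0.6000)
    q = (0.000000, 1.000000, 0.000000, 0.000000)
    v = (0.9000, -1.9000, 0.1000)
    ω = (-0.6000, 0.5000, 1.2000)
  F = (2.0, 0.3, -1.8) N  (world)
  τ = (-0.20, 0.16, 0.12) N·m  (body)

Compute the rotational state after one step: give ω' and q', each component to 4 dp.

α = I⁻¹(τ − ω×Iω) = (-1.1444, 1.2971, 0.7200)
ω + α·dt = (-0.6572, 0.5649, 1.2360)
q⊗(0,ω) = (0.6000000, 0.0000000, -1.2000000, 0.5000000)
updated quaternion q' = (0.0150, 0.9994, -0.0300, 0.0125)

ω' = (-0.6572, 0.5649, 1.2360)
q' = (0.0150, 0.9994, -0.0300, 0.0125)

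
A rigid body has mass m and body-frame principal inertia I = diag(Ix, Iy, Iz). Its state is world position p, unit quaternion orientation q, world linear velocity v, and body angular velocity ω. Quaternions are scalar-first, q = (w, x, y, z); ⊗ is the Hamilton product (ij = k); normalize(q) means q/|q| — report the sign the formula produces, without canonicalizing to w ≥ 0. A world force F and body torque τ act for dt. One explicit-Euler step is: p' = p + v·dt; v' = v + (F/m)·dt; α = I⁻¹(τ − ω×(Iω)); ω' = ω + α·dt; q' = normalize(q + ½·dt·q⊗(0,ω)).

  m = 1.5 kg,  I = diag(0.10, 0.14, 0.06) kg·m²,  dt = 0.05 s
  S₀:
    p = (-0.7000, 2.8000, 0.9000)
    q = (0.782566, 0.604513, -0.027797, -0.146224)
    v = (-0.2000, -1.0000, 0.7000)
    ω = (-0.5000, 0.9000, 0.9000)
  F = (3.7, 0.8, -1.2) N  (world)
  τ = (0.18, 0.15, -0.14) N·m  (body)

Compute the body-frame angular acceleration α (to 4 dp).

α = (2.4480, 1.2000, -2.0333)

gyro term ω×Iω = (-0.0648, -0.0180, -0.0180)
(τ − ω×Iω)/I = (2.4480, 1.2000, -2.0333)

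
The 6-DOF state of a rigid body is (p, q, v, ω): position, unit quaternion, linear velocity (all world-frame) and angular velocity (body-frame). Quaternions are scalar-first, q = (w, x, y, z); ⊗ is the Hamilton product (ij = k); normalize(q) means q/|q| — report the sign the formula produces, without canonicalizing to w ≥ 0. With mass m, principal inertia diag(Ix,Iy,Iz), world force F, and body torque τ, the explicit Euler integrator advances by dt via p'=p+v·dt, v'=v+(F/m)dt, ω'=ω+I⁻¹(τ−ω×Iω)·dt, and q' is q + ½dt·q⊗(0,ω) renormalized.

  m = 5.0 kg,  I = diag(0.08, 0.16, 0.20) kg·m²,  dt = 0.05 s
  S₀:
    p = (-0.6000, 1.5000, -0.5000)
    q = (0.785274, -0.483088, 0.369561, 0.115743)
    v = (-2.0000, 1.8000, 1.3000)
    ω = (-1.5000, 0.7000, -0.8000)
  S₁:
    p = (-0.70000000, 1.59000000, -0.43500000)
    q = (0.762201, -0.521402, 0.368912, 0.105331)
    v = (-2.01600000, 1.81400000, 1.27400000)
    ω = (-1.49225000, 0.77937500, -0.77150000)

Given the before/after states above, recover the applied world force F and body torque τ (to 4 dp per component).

rate change Δω = (0.00775000, 0.07937500, 0.02850000)
ω₀×(Iω₀) = (-0.0224, -0.1440, -0.0840)
applied torque τ = (-0.0100, 0.1100, 0.0300)
v₁ − v₀ = (-0.01600000, 0.01400000, -0.02600000)
applied force F = (-1.6000, 1.4000, -2.6000)

F = (-1.6000, 1.4000, -2.6000)
τ = (-0.0100, 0.1100, 0.0300)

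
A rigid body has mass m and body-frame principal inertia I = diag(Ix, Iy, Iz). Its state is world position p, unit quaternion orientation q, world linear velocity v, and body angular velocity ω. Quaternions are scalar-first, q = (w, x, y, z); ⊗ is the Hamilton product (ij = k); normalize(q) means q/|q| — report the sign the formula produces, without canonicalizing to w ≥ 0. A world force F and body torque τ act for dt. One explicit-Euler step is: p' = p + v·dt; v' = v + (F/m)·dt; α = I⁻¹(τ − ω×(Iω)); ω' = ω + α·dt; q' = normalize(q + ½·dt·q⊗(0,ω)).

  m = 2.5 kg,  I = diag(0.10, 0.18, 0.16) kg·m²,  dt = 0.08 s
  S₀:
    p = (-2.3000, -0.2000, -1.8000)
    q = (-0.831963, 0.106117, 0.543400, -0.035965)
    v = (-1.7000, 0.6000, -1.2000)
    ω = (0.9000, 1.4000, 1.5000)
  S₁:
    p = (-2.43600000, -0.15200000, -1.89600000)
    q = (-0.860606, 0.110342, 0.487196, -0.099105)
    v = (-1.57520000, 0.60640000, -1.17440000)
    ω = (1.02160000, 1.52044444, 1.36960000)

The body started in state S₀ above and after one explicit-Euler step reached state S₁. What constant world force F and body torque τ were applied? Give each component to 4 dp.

Δω = ω₁−ω₀ = (0.12160000, 0.12044444, -0.13040000)
applied torque τ = (0.1100, 0.1900, -0.1600)
velocity change Δv = (0.12480000, 0.00640000, 0.02560000)
m·(v₁−v₀)/dt = (3.9000, 0.2000, 0.8000)

F = (3.9000, 0.2000, 0.8000)
τ = (0.1100, 0.1900, -0.1600)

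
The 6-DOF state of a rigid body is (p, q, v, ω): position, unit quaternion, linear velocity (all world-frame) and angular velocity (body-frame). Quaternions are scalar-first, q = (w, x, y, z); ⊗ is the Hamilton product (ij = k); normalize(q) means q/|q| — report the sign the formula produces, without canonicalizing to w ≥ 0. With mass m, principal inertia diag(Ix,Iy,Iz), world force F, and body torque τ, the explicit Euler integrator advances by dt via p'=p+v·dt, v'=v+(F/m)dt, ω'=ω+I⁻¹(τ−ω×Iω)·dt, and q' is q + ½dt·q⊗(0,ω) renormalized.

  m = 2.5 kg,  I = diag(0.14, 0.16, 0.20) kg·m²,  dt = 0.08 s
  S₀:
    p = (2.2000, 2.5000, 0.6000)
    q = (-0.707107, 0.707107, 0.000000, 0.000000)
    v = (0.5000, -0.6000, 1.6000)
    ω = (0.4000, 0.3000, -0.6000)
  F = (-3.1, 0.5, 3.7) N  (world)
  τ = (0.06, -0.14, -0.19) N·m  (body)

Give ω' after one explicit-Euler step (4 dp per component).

ω' = (0.4384, 0.2228, -0.6770)

α = I⁻¹(τ − ω×Iω) = (0.4800, -0.9650, -0.9620)
ω' = ω + α·dt = (0.4384, 0.2228, -0.6770)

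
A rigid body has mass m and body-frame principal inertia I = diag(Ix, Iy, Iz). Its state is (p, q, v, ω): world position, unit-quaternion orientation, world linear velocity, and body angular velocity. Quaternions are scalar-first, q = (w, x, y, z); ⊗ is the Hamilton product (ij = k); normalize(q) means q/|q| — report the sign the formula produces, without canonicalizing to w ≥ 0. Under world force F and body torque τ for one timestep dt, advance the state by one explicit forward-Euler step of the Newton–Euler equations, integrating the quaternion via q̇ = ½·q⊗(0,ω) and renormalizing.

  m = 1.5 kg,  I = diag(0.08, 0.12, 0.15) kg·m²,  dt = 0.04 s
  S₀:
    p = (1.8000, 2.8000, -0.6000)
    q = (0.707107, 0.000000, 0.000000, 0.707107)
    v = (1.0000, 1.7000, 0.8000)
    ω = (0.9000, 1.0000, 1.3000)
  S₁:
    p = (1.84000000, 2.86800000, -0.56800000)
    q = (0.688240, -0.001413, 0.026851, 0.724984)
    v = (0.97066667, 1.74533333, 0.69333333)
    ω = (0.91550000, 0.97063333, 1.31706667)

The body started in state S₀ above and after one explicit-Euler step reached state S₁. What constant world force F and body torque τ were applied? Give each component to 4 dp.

F = (-1.1000, 1.7000, -4.0000)
τ = (0.0700, -0.1700, 0.1000)

velocity change Δv = (-0.02933333, 0.04533333, -0.10666667)
applied force F = (-1.1000, 1.7000, -4.0000)
ω₁ − ω₀ = (0.01550000, -0.02936667, 0.01706667)
gyro term ω₀×Iω₀ = (0.0390, -0.0819, 0.0360)
I·α + gyro = (0.0700, -0.1700, 0.1000)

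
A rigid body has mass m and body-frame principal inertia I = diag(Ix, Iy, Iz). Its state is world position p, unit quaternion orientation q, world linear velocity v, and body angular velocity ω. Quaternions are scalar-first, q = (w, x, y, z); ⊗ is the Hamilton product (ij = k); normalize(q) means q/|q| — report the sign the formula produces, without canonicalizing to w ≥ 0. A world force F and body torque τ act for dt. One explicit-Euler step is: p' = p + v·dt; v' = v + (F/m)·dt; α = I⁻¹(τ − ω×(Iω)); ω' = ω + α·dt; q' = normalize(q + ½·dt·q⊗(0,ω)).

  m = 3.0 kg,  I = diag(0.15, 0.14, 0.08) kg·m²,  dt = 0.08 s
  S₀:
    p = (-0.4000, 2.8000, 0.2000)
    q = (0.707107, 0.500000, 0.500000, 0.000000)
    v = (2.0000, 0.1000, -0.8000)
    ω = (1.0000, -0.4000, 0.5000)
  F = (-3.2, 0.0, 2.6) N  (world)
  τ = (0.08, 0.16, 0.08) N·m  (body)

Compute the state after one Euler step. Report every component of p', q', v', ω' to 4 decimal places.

α = I⁻¹(τ − ω×Iω) = (0.4533, 0.8929, 0.9500)
new body rate ω' = (1.0363, -0.3286, 0.5760)
q⊗(0,ω) = (-0.3000000, 0.9571070, -0.5328428, -0.3464465)
q + ½dt·q⊗(0,ω), renormalized = (0.6943, 0.5377, 0.4781, -0.0138)
linear accel F/m = (-1.0667, 0.0000, 0.8667)
p + v·dt = (-0.2400, 2.8080, 0.1360)
new velocity v' = (1.9147, 0.1000, -0.7307)

p' = (-0.2400, 2.8080, 0.1360)
q' = (0.6943, 0.5377, 0.4781, -0.0138)
v' = (1.9147, 0.1000, -0.7307)
ω' = (1.0363, -0.3286, 0.5760)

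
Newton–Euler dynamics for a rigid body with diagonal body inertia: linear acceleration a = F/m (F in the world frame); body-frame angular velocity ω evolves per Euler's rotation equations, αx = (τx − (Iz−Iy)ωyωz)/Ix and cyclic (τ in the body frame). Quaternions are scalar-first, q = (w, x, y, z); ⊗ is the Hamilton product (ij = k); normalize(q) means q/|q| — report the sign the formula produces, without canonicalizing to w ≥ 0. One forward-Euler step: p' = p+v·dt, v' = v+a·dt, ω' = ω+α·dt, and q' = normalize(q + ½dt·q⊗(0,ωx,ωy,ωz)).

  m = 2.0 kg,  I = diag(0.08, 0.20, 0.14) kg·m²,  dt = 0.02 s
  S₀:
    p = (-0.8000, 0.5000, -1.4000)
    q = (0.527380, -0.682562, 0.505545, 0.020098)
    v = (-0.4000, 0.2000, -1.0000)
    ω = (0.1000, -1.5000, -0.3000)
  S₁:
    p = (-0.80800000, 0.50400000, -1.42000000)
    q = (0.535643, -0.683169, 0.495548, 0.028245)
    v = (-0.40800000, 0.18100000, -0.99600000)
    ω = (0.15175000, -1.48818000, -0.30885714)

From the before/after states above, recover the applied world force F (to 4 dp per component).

velocity change Δv = (-0.00800000, -0.01900000, 0.00400000)
m·(v₁−v₀)/dt = (-0.8000, -1.9000, 0.4000)

F = (-0.8000, -1.9000, 0.4000)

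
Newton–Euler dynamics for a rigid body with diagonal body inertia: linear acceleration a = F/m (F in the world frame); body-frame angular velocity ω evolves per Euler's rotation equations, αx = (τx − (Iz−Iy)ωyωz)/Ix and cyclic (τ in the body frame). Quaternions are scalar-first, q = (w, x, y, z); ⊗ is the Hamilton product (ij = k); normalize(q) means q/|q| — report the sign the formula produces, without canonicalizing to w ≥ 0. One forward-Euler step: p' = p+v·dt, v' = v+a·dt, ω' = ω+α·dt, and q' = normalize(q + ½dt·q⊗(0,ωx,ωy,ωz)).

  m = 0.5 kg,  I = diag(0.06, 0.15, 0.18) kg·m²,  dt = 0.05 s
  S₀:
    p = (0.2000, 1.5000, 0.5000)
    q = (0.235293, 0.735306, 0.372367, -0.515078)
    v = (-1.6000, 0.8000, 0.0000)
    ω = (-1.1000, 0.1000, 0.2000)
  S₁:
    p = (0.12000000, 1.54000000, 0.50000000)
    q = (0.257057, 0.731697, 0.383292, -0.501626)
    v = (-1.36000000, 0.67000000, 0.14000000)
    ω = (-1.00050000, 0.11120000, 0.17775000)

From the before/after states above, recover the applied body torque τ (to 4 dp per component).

Δω = ω₁−ω₀ = (0.09950000, 0.01120000, -0.02225000)
precession coupling = (0.0006, 0.0264, -0.0099)
I·α + gyro = (0.1200, 0.0600, -0.0900)

τ = (0.1200, 0.0600, -0.0900)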